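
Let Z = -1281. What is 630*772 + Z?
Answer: 485079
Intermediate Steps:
630*772 + Z = 630*772 - 1281 = 486360 - 1281 = 485079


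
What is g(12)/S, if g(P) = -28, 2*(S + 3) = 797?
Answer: -8/113 ≈ -0.070796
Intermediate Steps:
S = 791/2 (S = -3 + (½)*797 = -3 + 797/2 = 791/2 ≈ 395.50)
g(12)/S = -28/791/2 = -28*2/791 = -8/113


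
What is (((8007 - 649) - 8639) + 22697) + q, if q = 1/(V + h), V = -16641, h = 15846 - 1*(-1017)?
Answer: 4754353/222 ≈ 21416.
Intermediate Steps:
h = 16863 (h = 15846 + 1017 = 16863)
q = 1/222 (q = 1/(-16641 + 16863) = 1/222 ≈ 0.0045045)
(((8007 - 649) - 8639) + 22697) + q = (((8007 - 649) - 8639) + 22697) + 1/222 = ((7358 - 8639) + 22697) + 1/222 = (-1281 + 22697) + 1/222 = 21416 + 1/222 = 4754353/222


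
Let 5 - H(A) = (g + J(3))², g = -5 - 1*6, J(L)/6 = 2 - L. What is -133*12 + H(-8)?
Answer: -1880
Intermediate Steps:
J(L) = 12 - 6*L (J(L) = 6*(2 - L) = 12 - 6*L)
g = -11 (g = -5 - 6 = -11)
H(A) = -284 (H(A) = 5 - (-11 + (12 - 6*3))² = 5 - (-11 + (12 - 18))² = 5 - (-11 - 6)² = 5 - 1*(-17)² = 5 - 1*289 = 5 - 289 = -284)
-133*12 + H(-8) = -133*12 - 284 = -1596 - 284 = -1880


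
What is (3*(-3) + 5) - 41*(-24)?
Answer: 980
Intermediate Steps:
(3*(-3) + 5) - 41*(-24) = (-9 + 5) + 984 = -4 + 984 = 980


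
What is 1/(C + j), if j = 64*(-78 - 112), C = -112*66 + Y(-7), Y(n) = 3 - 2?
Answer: -1/19551 ≈ -5.1148e-5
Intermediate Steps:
Y(n) = 1
C = -7391 (C = -112*66 + 1 = -7392 + 1 = -7391)
j = -12160 (j = 64*(-190) = -12160)
1/(C + j) = 1/(-7391 - 12160) = 1/(-19551) = -1/19551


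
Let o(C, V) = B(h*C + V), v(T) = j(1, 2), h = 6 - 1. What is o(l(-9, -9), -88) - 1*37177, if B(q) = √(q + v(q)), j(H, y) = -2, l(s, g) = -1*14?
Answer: -37177 + 4*I*√10 ≈ -37177.0 + 12.649*I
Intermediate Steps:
h = 5
l(s, g) = -14
v(T) = -2
B(q) = √(-2 + q) (B(q) = √(q - 2) = √(-2 + q))
o(C, V) = √(-2 + V + 5*C) (o(C, V) = √(-2 + (5*C + V)) = √(-2 + (V + 5*C)) = √(-2 + V + 5*C))
o(l(-9, -9), -88) - 1*37177 = √(-2 - 88 + 5*(-14)) - 1*37177 = √(-2 - 88 - 70) - 37177 = √(-160) - 37177 = 4*I*√10 - 37177 = -37177 + 4*I*√10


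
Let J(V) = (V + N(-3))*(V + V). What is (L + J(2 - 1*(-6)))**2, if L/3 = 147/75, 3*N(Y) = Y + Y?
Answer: 6487209/625 ≈ 10380.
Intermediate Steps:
N(Y) = 2*Y/3 (N(Y) = (Y + Y)/3 = (2*Y)/3 = 2*Y/3)
L = 147/25 (L = 3*(147/75) = 3*(147*(1/75)) = 3*(49/25) = 147/25 ≈ 5.8800)
J(V) = 2*V*(-2 + V) (J(V) = (V + (2/3)*(-3))*(V + V) = (V - 2)*(2*V) = (-2 + V)*(2*V) = 2*V*(-2 + V))
(L + J(2 - 1*(-6)))**2 = (147/25 + 2*(2 - 1*(-6))*(-2 + (2 - 1*(-6))))**2 = (147/25 + 2*(2 + 6)*(-2 + (2 + 6)))**2 = (147/25 + 2*8*(-2 + 8))**2 = (147/25 + 2*8*6)**2 = (147/25 + 96)**2 = (2547/25)**2 = 6487209/625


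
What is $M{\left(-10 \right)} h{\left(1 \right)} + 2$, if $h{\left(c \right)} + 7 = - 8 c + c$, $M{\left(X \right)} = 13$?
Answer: $-180$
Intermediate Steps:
$h{\left(c \right)} = -7 - 7 c$ ($h{\left(c \right)} = -7 + \left(- 8 c + c\right) = -7 - 7 c$)
$M{\left(-10 \right)} h{\left(1 \right)} + 2 = 13 \left(-7 - 7\right) + 2 = 13 \left(-14\right) + 2 = -182 + 2 = -180$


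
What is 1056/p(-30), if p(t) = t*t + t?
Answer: 176/145 ≈ 1.2138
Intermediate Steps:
p(t) = t + t² (p(t) = t² + t = t + t²)
1056/p(-30) = 1056/((-30*(1 - 30))) = 1056/((-30*(-29))) = 1056/870 = 1056*(1/870) = 176/145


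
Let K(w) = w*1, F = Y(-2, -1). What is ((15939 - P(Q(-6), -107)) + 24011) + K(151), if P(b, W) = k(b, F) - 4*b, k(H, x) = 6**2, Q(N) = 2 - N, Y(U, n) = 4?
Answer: 40097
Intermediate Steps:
F = 4
k(H, x) = 36
K(w) = w
P(b, W) = 36 - 4*b
((15939 - P(Q(-6), -107)) + 24011) + K(151) = ((15939 - (36 - 4*(2 - 1*(-6)))) + 24011) + 151 = ((15939 - (36 - 4*(2 + 6))) + 24011) + 151 = ((15939 - (36 - 4*8)) + 24011) + 151 = ((15939 - (36 - 32)) + 24011) + 151 = ((15939 - 1*4) + 24011) + 151 = ((15939 - 4) + 24011) + 151 = (15935 + 24011) + 151 = 39946 + 151 = 40097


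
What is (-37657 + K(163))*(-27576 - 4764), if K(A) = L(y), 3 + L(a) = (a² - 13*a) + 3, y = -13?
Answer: 1206896460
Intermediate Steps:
L(a) = a² - 13*a (L(a) = -3 + ((a² - 13*a) + 3) = -3 + (3 + a² - 13*a) = a² - 13*a)
K(A) = 338 (K(A) = -13*(-13 - 13) = -13*(-26) = 338)
(-37657 + K(163))*(-27576 - 4764) = (-37657 + 338)*(-27576 - 4764) = -37319*(-32340) = 1206896460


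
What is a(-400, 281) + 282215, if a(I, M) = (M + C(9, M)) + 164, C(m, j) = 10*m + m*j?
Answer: 285279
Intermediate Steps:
C(m, j) = 10*m + j*m
a(I, M) = 254 + 10*M (a(I, M) = (M + 9*(10 + M)) + 164 = (M + (90 + 9*M)) + 164 = (90 + 10*M) + 164 = 254 + 10*M)
a(-400, 281) + 282215 = (254 + 10*281) + 282215 = (254 + 2810) + 282215 = 3064 + 282215 = 285279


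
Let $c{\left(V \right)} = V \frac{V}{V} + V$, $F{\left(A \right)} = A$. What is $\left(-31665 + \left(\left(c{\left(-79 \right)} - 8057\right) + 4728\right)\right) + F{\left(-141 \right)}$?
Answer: $-35293$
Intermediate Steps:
$c{\left(V \right)} = 2 V$ ($c{\left(V \right)} = V 1 + V = V + V = 2 V$)
$\left(-31665 + \left(\left(c{\left(-79 \right)} - 8057\right) + 4728\right)\right) + F{\left(-141 \right)} = \left(-31665 + \left(\left(2 \left(-79\right) - 8057\right) + 4728\right)\right) - 141 = \left(-31665 + \left(\left(-158 - 8057\right) + 4728\right)\right) - 141 = \left(-31665 + \left(-8215 + 4728\right)\right) - 141 = \left(-31665 - 3487\right) - 141 = -35152 - 141 = -35293$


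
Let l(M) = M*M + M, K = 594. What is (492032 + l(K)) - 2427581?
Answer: -1582119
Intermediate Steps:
l(M) = M + M**2 (l(M) = M**2 + M = M + M**2)
(492032 + l(K)) - 2427581 = (492032 + 594*(1 + 594)) - 2427581 = (492032 + 594*595) - 2427581 = (492032 + 353430) - 2427581 = 845462 - 2427581 = -1582119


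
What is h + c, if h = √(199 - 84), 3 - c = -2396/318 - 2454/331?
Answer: 944611/52629 + √115 ≈ 28.672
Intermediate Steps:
c = 944611/52629 (c = 3 - (-2396/318 - 2454/331) = 3 - (-2396*1/318 - 2454*1/331) = 3 - (-1198/159 - 2454/331) = 3 - 1*(-786724/52629) = 3 + 786724/52629 = 944611/52629 ≈ 17.948)
h = √115 ≈ 10.724
h + c = √115 + 944611/52629 = 944611/52629 + √115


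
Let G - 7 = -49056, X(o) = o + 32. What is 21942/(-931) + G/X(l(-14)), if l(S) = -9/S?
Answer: -649332160/425467 ≈ -1526.2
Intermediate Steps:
X(o) = 32 + o
G = -49049 (G = 7 - 49056 = -49049)
21942/(-931) + G/X(l(-14)) = 21942/(-931) - 49049/(32 - 9/(-14)) = 21942*(-1/931) - 49049/(32 - 9*(-1/14)) = -21942/931 - 49049/(32 + 9/14) = -21942/931 - 49049/457/14 = -21942/931 - 49049*14/457 = -21942/931 - 686686/457 = -649332160/425467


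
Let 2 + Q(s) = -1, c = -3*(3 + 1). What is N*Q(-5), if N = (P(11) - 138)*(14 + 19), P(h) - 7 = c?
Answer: 14157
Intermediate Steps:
c = -12 (c = -3*4 = -12)
P(h) = -5 (P(h) = 7 - 12 = -5)
Q(s) = -3 (Q(s) = -2 - 1 = -3)
N = -4719 (N = (-5 - 138)*(14 + 19) = -143*33 = -4719)
N*Q(-5) = -4719*(-3) = 14157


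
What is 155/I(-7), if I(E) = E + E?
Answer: -155/14 ≈ -11.071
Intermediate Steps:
I(E) = 2*E
155/I(-7) = 155/((2*(-7))) = 155/(-14) = 155*(-1/14) = -155/14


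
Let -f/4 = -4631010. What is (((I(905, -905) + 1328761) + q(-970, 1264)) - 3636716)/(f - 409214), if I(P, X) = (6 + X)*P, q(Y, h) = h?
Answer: -1560143/9057413 ≈ -0.17225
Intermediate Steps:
f = 18524040 (f = -4*(-4631010) = 18524040)
I(P, X) = P*(6 + X)
(((I(905, -905) + 1328761) + q(-970, 1264)) - 3636716)/(f - 409214) = (((905*(6 - 905) + 1328761) + 1264) - 3636716)/(18524040 - 409214) = (((905*(-899) + 1328761) + 1264) - 3636716)/18114826 = (((-813595 + 1328761) + 1264) - 3636716)*(1/18114826) = ((515166 + 1264) - 3636716)*(1/18114826) = (516430 - 3636716)*(1/18114826) = -3120286*1/18114826 = -1560143/9057413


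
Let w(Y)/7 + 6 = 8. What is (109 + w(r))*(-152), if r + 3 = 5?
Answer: -18696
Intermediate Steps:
r = 2 (r = -3 + 5 = 2)
w(Y) = 14 (w(Y) = -42 + 7*8 = -42 + 56 = 14)
(109 + w(r))*(-152) = (109 + 14)*(-152) = 123*(-152) = -18696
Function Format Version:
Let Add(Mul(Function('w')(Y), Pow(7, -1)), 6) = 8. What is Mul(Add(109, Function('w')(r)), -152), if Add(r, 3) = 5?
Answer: -18696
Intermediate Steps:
r = 2 (r = Add(-3, 5) = 2)
Function('w')(Y) = 14 (Function('w')(Y) = Add(-42, Mul(7, 8)) = Add(-42, 56) = 14)
Mul(Add(109, Function('w')(r)), -152) = Mul(Add(109, 14), -152) = Mul(123, -152) = -18696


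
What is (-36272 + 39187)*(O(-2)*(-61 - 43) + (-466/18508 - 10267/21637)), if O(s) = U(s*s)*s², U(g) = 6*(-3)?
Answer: 56755927800575/2600374 ≈ 2.1826e+7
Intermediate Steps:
U(g) = -18
O(s) = -18*s²
(-36272 + 39187)*(O(-2)*(-61 - 43) + (-466/18508 - 10267/21637)) = (-36272 + 39187)*((-18*(-2)²)*(-61 - 43) + (-466/18508 - 10267/21637)) = 2915*(-18*4*(-104) + (-466*1/18508 - 10267*1/21637)) = 2915*(-72*(-104) + (-233/9254 - 10267/21637)) = 2915*(7488 - 14293177/28604114) = 2915*(214173312455/28604114) = 56755927800575/2600374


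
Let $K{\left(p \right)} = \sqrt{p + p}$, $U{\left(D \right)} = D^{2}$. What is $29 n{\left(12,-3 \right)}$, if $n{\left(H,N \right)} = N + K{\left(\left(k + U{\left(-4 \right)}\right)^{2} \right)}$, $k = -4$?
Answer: $-87 + 348 \sqrt{2} \approx 405.15$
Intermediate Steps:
$K{\left(p \right)} = \sqrt{2} \sqrt{p}$ ($K{\left(p \right)} = \sqrt{2 p} = \sqrt{2} \sqrt{p}$)
$n{\left(H,N \right)} = N + 12 \sqrt{2}$ ($n{\left(H,N \right)} = N + \sqrt{2} \sqrt{\left(-4 + \left(-4\right)^{2}\right)^{2}} = N + \sqrt{2} \sqrt{\left(-4 + 16\right)^{2}} = N + \sqrt{2} \sqrt{12^{2}} = N + \sqrt{2} \sqrt{144} = N + \sqrt{2} \cdot 12 = N + 12 \sqrt{2}$)
$29 n{\left(12,-3 \right)} = 29 \left(-3 + 12 \sqrt{2}\right) = -87 + 348 \sqrt{2}$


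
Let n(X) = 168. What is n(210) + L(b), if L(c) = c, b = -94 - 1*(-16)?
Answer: 90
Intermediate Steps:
b = -78 (b = -94 + 16 = -78)
n(210) + L(b) = 168 - 78 = 90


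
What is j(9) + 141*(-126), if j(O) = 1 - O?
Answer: -17774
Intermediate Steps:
j(9) + 141*(-126) = (1 - 1*9) + 141*(-126) = (1 - 9) - 17766 = -8 - 17766 = -17774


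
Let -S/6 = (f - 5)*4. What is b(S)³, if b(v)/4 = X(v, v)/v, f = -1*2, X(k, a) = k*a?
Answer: 303464448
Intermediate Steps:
X(k, a) = a*k
f = -2
S = 168 (S = -6*(-2 - 5)*4 = -(-42)*4 = -6*(-28) = 168)
b(v) = 4*v (b(v) = 4*((v*v)/v) = 4*(v²/v) = 4*v)
b(S)³ = (4*168)³ = 672³ = 303464448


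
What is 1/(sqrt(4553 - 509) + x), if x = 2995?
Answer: 2995/8965981 - 2*sqrt(1011)/8965981 ≈ 0.00032695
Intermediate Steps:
1/(sqrt(4553 - 509) + x) = 1/(sqrt(4553 - 509) + 2995) = 1/(sqrt(4044) + 2995) = 1/(2*sqrt(1011) + 2995) = 1/(2995 + 2*sqrt(1011))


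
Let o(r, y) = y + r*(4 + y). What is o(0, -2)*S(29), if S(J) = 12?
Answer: -24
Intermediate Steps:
o(0, -2)*S(29) = (-2 + 4*0 + 0*(-2))*12 = (-2 + 0 + 0)*12 = -2*12 = -24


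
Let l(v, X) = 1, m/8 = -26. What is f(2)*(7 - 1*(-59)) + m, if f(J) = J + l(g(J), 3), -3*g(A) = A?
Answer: -10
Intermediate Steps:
g(A) = -A/3
m = -208 (m = 8*(-26) = -208)
f(J) = 1 + J (f(J) = J + 1 = 1 + J)
f(2)*(7 - 1*(-59)) + m = (1 + 2)*(7 - 1*(-59)) - 208 = 3*(7 + 59) - 208 = 3*66 - 208 = 198 - 208 = -10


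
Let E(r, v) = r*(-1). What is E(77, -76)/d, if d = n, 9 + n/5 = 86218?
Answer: -77/431045 ≈ -0.00017864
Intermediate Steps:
E(r, v) = -r
n = 431045 (n = -45 + 5*86218 = -45 + 431090 = 431045)
d = 431045
E(77, -76)/d = -1*77/431045 = -77*1/431045 = -77/431045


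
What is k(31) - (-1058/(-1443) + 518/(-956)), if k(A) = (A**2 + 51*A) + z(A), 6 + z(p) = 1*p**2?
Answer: 2411937751/689754 ≈ 3496.8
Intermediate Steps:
z(p) = -6 + p**2 (z(p) = -6 + 1*p**2 = -6 + p**2)
k(A) = -6 + 2*A**2 + 51*A (k(A) = (A**2 + 51*A) + (-6 + A**2) = -6 + 2*A**2 + 51*A)
k(31) - (-1058/(-1443) + 518/(-956)) = (-6 + 2*31**2 + 51*31) - (-1058/(-1443) + 518/(-956)) = (-6 + 2*961 + 1581) - (-1058*(-1/1443) + 518*(-1/956)) = (-6 + 1922 + 1581) - (1058/1443 - 259/478) = 3497 - 1*131987/689754 = 3497 - 131987/689754 = 2411937751/689754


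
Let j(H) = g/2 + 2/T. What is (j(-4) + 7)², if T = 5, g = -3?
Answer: 3481/100 ≈ 34.810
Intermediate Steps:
j(H) = -11/10 (j(H) = -3/2 + 2/5 = -3*½ + 2*(⅕) = -3/2 + ⅖ = -11/10)
(j(-4) + 7)² = (-11/10 + 7)² = (59/10)² = 3481/100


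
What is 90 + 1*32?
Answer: 122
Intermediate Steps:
90 + 1*32 = 90 + 32 = 122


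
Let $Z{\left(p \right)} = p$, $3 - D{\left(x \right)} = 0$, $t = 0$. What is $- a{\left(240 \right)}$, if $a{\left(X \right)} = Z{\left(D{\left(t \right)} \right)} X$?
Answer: $-720$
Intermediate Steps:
$D{\left(x \right)} = 3$ ($D{\left(x \right)} = 3 - 0 = 3 + 0 = 3$)
$a{\left(X \right)} = 3 X$
$- a{\left(240 \right)} = - 3 \cdot 240 = \left(-1\right) 720 = -720$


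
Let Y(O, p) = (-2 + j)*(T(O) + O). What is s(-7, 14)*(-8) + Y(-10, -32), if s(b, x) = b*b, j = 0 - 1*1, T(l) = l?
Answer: -332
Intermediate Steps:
j = -1 (j = 0 - 1 = -1)
s(b, x) = b²
Y(O, p) = -6*O (Y(O, p) = (-2 - 1)*(O + O) = -6*O)
s(-7, 14)*(-8) + Y(-10, -32) = (-7)²*(-8) - 6*(-10) = 49*(-8) + 60 = -392 + 60 = -332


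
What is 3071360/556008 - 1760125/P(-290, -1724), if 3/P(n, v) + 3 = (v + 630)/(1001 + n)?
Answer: 131587057795745/49415211 ≈ 2.6629e+6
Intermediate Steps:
P(n, v) = 3/(-3 + (630 + v)/(1001 + n)) (P(n, v) = 3/(-3 + (v + 630)/(1001 + n)) = 3/(-3 + (630 + v)/(1001 + n)))
3071360/556008 - 1760125/P(-290, -1724) = 3071360/556008 - 1760125*(-2373 - 1724 - 3*(-290))/(3*(1001 - 290)) = 3071360*(1/556008) - 1760125/(3*711/(-2373 - 1724 + 870)) = 383920/69501 - 1760125/(3*711/(-3227)) = 383920/69501 - 1760125/(3*(-1/3227)*711) = 383920/69501 - 1760125/(-2133/3227) = 383920/69501 - 1760125*(-3227/2133) = 383920/69501 + 5679923375/2133 = 131587057795745/49415211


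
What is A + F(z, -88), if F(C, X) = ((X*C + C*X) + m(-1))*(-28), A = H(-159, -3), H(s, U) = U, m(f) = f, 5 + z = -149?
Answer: -758887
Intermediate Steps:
z = -154 (z = -5 - 149 = -154)
A = -3
F(C, X) = 28 - 56*C*X (F(C, X) = ((X*C + C*X) - 1)*(-28) = ((C*X + C*X) - 1)*(-28) = (2*C*X - 1)*(-28) = (-1 + 2*C*X)*(-28) = 28 - 56*C*X)
A + F(z, -88) = -3 + (28 - 56*(-154)*(-88)) = -3 + (28 - 758912) = -3 - 758884 = -758887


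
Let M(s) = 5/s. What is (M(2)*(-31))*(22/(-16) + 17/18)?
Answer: 4805/144 ≈ 33.368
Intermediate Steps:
(M(2)*(-31))*(22/(-16) + 17/18) = ((5/2)*(-31))*(22/(-16) + 17/18) = ((5*(½))*(-31))*(22*(-1/16) + 17*(1/18)) = ((5/2)*(-31))*(-11/8 + 17/18) = -155/2*(-31/72) = 4805/144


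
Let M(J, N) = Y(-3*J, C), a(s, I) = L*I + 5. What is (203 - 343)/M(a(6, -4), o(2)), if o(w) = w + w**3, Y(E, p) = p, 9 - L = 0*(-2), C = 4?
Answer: -35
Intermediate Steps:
L = 9 (L = 9 - 0*(-2) = 9 - 1*0 = 9 + 0 = 9)
a(s, I) = 5 + 9*I (a(s, I) = 9*I + 5 = 5 + 9*I)
M(J, N) = 4
(203 - 343)/M(a(6, -4), o(2)) = (203 - 343)/4 = -140*1/4 = -35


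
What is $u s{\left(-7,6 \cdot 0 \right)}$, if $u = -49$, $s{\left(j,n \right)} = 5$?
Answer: $-245$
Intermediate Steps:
$u s{\left(-7,6 \cdot 0 \right)} = \left(-49\right) 5 = -245$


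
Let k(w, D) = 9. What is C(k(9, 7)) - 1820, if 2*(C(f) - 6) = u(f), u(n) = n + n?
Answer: -1805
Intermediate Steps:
u(n) = 2*n
C(f) = 6 + f (C(f) = 6 + (2*f)/2 = 6 + f)
C(k(9, 7)) - 1820 = (6 + 9) - 1820 = 15 - 1820 = -1805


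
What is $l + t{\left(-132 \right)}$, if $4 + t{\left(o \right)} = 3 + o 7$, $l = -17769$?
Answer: $-18694$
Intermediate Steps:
$t{\left(o \right)} = -1 + 7 o$ ($t{\left(o \right)} = -4 + \left(3 + o 7\right) = -4 + \left(3 + 7 o\right) = -1 + 7 o$)
$l + t{\left(-132 \right)} = -17769 + \left(-1 + 7 \left(-132\right)\right) = -17769 - 925 = -18694$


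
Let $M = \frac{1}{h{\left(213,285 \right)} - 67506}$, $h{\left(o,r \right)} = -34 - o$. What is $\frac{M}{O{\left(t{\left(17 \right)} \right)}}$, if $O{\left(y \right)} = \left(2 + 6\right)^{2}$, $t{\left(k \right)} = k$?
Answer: $- \frac{1}{4336192} \approx -2.3062 \cdot 10^{-7}$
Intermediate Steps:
$M = - \frac{1}{67753}$ ($M = \frac{1}{\left(-34 - 213\right) - 67506} = \frac{1}{-247 - 67506} = \frac{1}{-67753} = - \frac{1}{67753} \approx -1.4759 \cdot 10^{-5}$)
$O{\left(y \right)} = 64$ ($O{\left(y \right)} = 8^{2} = 64$)
$\frac{M}{O{\left(t{\left(17 \right)} \right)}} = - \frac{1}{67753 \cdot 64} = \left(- \frac{1}{67753}\right) \frac{1}{64} = - \frac{1}{4336192}$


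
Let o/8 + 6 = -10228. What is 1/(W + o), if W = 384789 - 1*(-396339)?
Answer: 1/699256 ≈ 1.4301e-6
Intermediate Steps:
o = -81872 (o = -48 + 8*(-10228) = -48 - 81824 = -81872)
W = 781128 (W = 384789 + 396339 = 781128)
1/(W + o) = 1/(781128 - 81872) = 1/699256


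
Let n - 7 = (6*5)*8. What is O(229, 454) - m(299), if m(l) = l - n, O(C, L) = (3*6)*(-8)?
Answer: -196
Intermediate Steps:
O(C, L) = -144 (O(C, L) = 18*(-8) = -144)
n = 247 (n = 7 + (6*5)*8 = 7 + 30*8 = 7 + 240 = 247)
m(l) = -247 + l (m(l) = l - 1*247 = l - 247 = -247 + l)
O(229, 454) - m(299) = -144 - (-247 + 299) = -144 - 1*52 = -144 - 52 = -196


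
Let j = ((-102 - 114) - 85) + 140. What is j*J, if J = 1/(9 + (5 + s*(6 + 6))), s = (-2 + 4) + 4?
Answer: -161/86 ≈ -1.8721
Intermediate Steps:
s = 6 (s = 2 + 4 = 6)
j = -161 (j = (-216 - 85) + 140 = -301 + 140 = -161)
J = 1/86 (J = 1/(9 + (5 + 6*(6 + 6))) = 1/(9 + (5 + 6*12)) = 1/(9 + (5 + 72)) = 1/(9 + 77) = 1/86 ≈ 0.011628)
j*J = -161*1/86 = -161/86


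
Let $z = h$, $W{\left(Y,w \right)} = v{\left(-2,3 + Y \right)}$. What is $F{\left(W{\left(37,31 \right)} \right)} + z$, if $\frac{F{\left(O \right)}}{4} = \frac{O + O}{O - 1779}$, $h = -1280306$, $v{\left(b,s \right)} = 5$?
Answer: $- \frac{1135631442}{887} \approx -1.2803 \cdot 10^{6}$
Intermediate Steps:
$W{\left(Y,w \right)} = 5$
$z = -1280306$
$F{\left(O \right)} = \frac{8 O}{-1779 + O}$ ($F{\left(O \right)} = 4 \frac{O + O}{O - 1779} = 4 \frac{2 O}{-1779 + O} = \frac{8 O}{-1779 + O}$)
$F{\left(W{\left(37,31 \right)} \right)} + z = 8 \cdot 5 \frac{1}{-1779 + 5} - 1280306 = 8 \cdot 5 \frac{1}{-1774} - 1280306 = 8 \cdot 5 \left(- \frac{1}{1774}\right) - 1280306 = - \frac{20}{887} - 1280306 = - \frac{1135631442}{887}$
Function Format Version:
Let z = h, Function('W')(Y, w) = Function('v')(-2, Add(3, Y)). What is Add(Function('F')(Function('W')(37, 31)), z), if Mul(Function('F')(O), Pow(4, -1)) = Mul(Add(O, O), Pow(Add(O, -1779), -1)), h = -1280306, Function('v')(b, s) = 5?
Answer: Rational(-1135631442, 887) ≈ -1.2803e+6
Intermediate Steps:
Function('W')(Y, w) = 5
z = -1280306
Function('F')(O) = Mul(8, O, Pow(Add(-1779, O), -1)) (Function('F')(O) = Mul(4, Mul(Add(O, O), Pow(Add(O, -1779), -1))) = Mul(4, Mul(Mul(2, O), Pow(Add(-1779, O), -1))) = Mul(4, Mul(2, O, Pow(Add(-1779, O), -1))) = Mul(8, O, Pow(Add(-1779, O), -1)))
Add(Function('F')(Function('W')(37, 31)), z) = Add(Mul(8, 5, Pow(Add(-1779, 5), -1)), -1280306) = Add(Mul(8, 5, Pow(-1774, -1)), -1280306) = Add(Mul(8, 5, Rational(-1, 1774)), -1280306) = Add(Rational(-20, 887), -1280306) = Rational(-1135631442, 887)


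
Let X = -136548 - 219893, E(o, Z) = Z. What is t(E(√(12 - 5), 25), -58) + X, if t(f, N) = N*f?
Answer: -357891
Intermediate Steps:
X = -356441
t(E(√(12 - 5), 25), -58) + X = -58*25 - 356441 = -1450 - 356441 = -357891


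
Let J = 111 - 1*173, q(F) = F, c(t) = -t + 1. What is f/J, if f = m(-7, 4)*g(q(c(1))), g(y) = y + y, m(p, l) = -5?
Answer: 0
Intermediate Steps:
c(t) = 1 - t
g(y) = 2*y
J = -62 (J = 111 - 173 = -62)
f = 0 (f = -10*(1 - 1*1) = -10*(1 - 1) = -10*0 = -5*0 = 0)
f/J = 0/(-62) = 0*(-1/62) = 0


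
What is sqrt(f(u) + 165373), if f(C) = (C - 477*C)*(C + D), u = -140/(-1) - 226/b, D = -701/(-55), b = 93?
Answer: I*sqrt(253201602744035)/5115 ≈ 3110.9*I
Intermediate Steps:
D = 701/55 (D = -701*(-1/55) = 701/55 ≈ 12.745)
u = 12794/93 (u = -140/(-1) - 226/93 = -140*(-1) - 226*1/93 = 140 - 226/93 = 12794/93 ≈ 137.57)
f(C) = -476*C*(701/55 + C) (f(C) = (C - 477*C)*(C + 701/55) = (-476*C)*(701/55 + C) = -476*C*(701/55 + C))
sqrt(f(u) + 165373) = sqrt(-476/55*12794/93*(701 + 55*(12794/93)) + 165373) = sqrt(-476/55*12794/93*(701 + 703670/93) + 165373) = sqrt(-476/55*12794/93*768863/93 + 165373) = sqrt(-4682332613672/475695 + 165373) = sqrt(-4603665504437/475695) = I*sqrt(253201602744035)/5115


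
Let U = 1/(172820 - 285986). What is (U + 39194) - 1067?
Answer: 4314680081/113166 ≈ 38127.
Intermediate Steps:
U = -1/113166 (U = 1/(-113166) = -1/113166 ≈ -8.8366e-6)
(U + 39194) - 1067 = (-1/113166 + 39194) - 1067 = 4435428203/113166 - 1067 = 4314680081/113166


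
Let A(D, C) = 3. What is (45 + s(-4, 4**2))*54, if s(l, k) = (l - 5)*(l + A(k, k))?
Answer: 2916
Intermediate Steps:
s(l, k) = (-5 + l)*(3 + l) (s(l, k) = (l - 5)*(l + 3) = (-5 + l)*(3 + l))
(45 + s(-4, 4**2))*54 = (45 + (-15 + (-4)**2 - 2*(-4)))*54 = (45 + (-15 + 16 + 8))*54 = (45 + 9)*54 = 54*54 = 2916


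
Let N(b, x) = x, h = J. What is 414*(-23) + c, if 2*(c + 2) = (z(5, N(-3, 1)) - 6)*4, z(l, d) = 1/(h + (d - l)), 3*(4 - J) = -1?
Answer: -9530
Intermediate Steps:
J = 13/3 (J = 4 - ⅓*(-1) = 4 + ⅓ = 13/3 ≈ 4.3333)
h = 13/3 ≈ 4.3333
z(l, d) = 1/(13/3 + d - l) (z(l, d) = 1/(13/3 + (d - l)) = 1/(13/3 + d - l))
c = -8 (c = -2 + ((3/(13 - 3*5 + 3*1) - 6)*4)/2 = -2 + ((3/(13 - 15 + 3) - 6)*4)/2 = -2 + ((3/1 - 6)*4)/2 = -2 + ((3*1 - 6)*4)/2 = -2 + ((3 - 6)*4)/2 = -2 + (-3*4)/2 = -2 + (½)*(-12) = -2 - 6 = -8)
414*(-23) + c = 414*(-23) - 8 = -9522 - 8 = -9530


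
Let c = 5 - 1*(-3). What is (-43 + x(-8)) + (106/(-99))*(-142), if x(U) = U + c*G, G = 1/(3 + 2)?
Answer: 50807/495 ≈ 102.64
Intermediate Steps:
c = 8 (c = 5 + 3 = 8)
G = ⅕ (G = 1/5 = ⅕ ≈ 0.20000)
x(U) = 8/5 + U (x(U) = U + 8*(⅕) = U + 8/5 = 8/5 + U)
(-43 + x(-8)) + (106/(-99))*(-142) = (-43 + (8/5 - 8)) + (106/(-99))*(-142) = (-43 - 32/5) + (106*(-1/99))*(-142) = -247/5 - 106/99*(-142) = -247/5 + 15052/99 = 50807/495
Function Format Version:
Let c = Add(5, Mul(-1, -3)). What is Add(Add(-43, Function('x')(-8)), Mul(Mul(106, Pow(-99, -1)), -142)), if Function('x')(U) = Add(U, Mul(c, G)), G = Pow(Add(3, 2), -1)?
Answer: Rational(50807, 495) ≈ 102.64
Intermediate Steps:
c = 8 (c = Add(5, 3) = 8)
G = Rational(1, 5) (G = Pow(5, -1) = Rational(1, 5) ≈ 0.20000)
Function('x')(U) = Add(Rational(8, 5), U) (Function('x')(U) = Add(U, Mul(8, Rational(1, 5))) = Add(U, Rational(8, 5)) = Add(Rational(8, 5), U))
Add(Add(-43, Function('x')(-8)), Mul(Mul(106, Pow(-99, -1)), -142)) = Add(Add(-43, Add(Rational(8, 5), -8)), Mul(Mul(106, Pow(-99, -1)), -142)) = Add(Add(-43, Rational(-32, 5)), Mul(Mul(106, Rational(-1, 99)), -142)) = Add(Rational(-247, 5), Mul(Rational(-106, 99), -142)) = Add(Rational(-247, 5), Rational(15052, 99)) = Rational(50807, 495)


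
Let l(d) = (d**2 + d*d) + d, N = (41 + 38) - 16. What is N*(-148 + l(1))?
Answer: -9135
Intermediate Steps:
N = 63 (N = 79 - 16 = 63)
l(d) = d + 2*d**2 (l(d) = (d**2 + d**2) + d = 2*d**2 + d = d + 2*d**2)
N*(-148 + l(1)) = 63*(-148 + 1*(1 + 2*1)) = 63*(-148 + 1*(1 + 2)) = 63*(-148 + 1*3) = 63*(-148 + 3) = 63*(-145) = -9135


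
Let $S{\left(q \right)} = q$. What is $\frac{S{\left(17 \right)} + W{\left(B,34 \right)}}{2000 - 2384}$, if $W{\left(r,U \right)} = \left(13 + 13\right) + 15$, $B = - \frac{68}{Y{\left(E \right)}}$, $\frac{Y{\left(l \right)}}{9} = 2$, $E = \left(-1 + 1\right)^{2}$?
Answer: $- \frac{29}{192} \approx -0.15104$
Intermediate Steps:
$E = 0$ ($E = 0^{2} = 0$)
$Y{\left(l \right)} = 18$ ($Y{\left(l \right)} = 9 \cdot 2 = 18$)
$B = - \frac{34}{9}$ ($B = - \frac{68}{18} = \left(-68\right) \frac{1}{18} = - \frac{34}{9} \approx -3.7778$)
$W{\left(r,U \right)} = 41$ ($W{\left(r,U \right)} = 26 + 15 = 41$)
$\frac{S{\left(17 \right)} + W{\left(B,34 \right)}}{2000 - 2384} = \frac{17 + 41}{2000 - 2384} = \frac{58}{-384} = 58 \left(- \frac{1}{384}\right) = - \frac{29}{192}$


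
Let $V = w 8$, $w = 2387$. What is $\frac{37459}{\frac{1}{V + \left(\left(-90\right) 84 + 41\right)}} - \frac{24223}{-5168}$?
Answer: $\frac{2241169596847}{5168} \approx 4.3366 \cdot 10^{8}$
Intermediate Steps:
$V = 19096$ ($V = 2387 \cdot 8 = 19096$)
$\frac{37459}{\frac{1}{V + \left(\left(-90\right) 84 + 41\right)}} - \frac{24223}{-5168} = \frac{37459}{\frac{1}{19096 + \left(\left(-90\right) 84 + 41\right)}} - \frac{24223}{-5168} = \frac{37459}{\frac{1}{19096 + \left(-7560 + 41\right)}} - - \frac{24223}{5168} = \frac{37459}{\frac{1}{19096 - 7519}} + \frac{24223}{5168} = \frac{37459}{\frac{1}{11577}} + \frac{24223}{5168} = 37459 \frac{1}{\frac{1}{11577}} + \frac{24223}{5168} = 37459 \cdot 11577 + \frac{24223}{5168} = 433662843 + \frac{24223}{5168} = \frac{2241169596847}{5168}$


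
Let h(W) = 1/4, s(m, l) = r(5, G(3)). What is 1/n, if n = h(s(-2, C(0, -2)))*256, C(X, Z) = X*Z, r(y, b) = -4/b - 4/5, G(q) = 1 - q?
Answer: 1/64 ≈ 0.015625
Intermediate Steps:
r(y, b) = -⅘ - 4/b (r(y, b) = -4/b - 4*⅕ = -4/b - ⅘ = -⅘ - 4/b)
s(m, l) = 6/5 (s(m, l) = -⅘ - 4/(1 - 1*3) = -⅘ - 4/(1 - 3) = -⅘ - 4/(-2) = -⅘ - 4*(-½) = -⅘ + 2 = 6/5)
h(W) = ¼
n = 64 (n = (¼)*256 = 64)
1/n = 1/64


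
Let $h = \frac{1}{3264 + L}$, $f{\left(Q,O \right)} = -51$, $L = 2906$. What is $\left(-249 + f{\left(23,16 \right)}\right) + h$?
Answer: $- \frac{1850999}{6170} \approx -300.0$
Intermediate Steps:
$h = \frac{1}{6170}$ ($h = \frac{1}{3264 + 2906} = \frac{1}{6170} \approx 0.00016207$)
$\left(-249 + f{\left(23,16 \right)}\right) + h = \left(-249 - 51\right) + \frac{1}{6170} = -300 + \frac{1}{6170} = - \frac{1850999}{6170}$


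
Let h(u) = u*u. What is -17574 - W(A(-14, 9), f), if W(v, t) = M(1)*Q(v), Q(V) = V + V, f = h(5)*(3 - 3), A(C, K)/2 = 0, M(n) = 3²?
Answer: -17574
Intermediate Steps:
h(u) = u²
M(n) = 9
A(C, K) = 0 (A(C, K) = 2*0 = 0)
f = 0 (f = 5²*(3 - 3) = 25*0 = 0)
Q(V) = 2*V
W(v, t) = 18*v (W(v, t) = 9*(2*v) = 18*v)
-17574 - W(A(-14, 9), f) = -17574 - 18*0 = -17574 - 1*0 = -17574 + 0 = -17574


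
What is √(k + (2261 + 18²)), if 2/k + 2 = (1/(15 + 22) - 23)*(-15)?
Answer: √103840315246/6338 ≈ 50.843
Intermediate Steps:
k = 37/6338 (k = 2/(-2 + (1/(15 + 22) - 23)*(-15)) = 2/(-2 + (1/37 - 23)*(-15)) = 2/(-2 - 850/37*(-15)) = 2/(-2 + 12750/37) = 2/(12676/37) = 2*(37/12676) = 37/6338 ≈ 0.0058378)
√(k + (2261 + 18²)) = √(37/6338 + (2261 + 18²)) = √(37/6338 + (2261 + 324)) = √(37/6338 + 2585) = √(16383767/6338) = √103840315246/6338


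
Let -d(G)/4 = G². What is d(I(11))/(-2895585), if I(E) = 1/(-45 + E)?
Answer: 1/836824065 ≈ 1.1950e-9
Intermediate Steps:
d(G) = -4*G²
d(I(11))/(-2895585) = -4/(-45 + 11)²/(-2895585) = -4*(1/(-34))²*(-1/2895585) = -4*(-1/34)²*(-1/2895585) = -4*1/1156*(-1/2895585) = -1/289*(-1/2895585) = 1/836824065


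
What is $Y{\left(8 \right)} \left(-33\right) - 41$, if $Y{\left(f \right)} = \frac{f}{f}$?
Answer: $-74$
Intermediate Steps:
$Y{\left(f \right)} = 1$
$Y{\left(8 \right)} \left(-33\right) - 41 = 1 \left(-33\right) - 41 = -33 - 41 = -74$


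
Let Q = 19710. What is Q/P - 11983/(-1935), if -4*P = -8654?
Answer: 128128141/8372745 ≈ 15.303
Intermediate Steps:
P = 4327/2 (P = -¼*(-8654) = 4327/2 ≈ 2163.5)
Q/P - 11983/(-1935) = 19710/(4327/2) - 11983/(-1935) = 19710*(2/4327) - 11983*(-1/1935) = 39420/4327 + 11983/1935 = 128128141/8372745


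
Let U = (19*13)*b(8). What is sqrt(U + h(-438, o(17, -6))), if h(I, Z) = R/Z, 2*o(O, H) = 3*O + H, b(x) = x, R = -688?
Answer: 2*sqrt(109430)/15 ≈ 44.107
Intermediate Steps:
o(O, H) = H/2 + 3*O/2 (o(O, H) = (3*O + H)/2 = (H + 3*O)/2 = H/2 + 3*O/2)
h(I, Z) = -688/Z
U = 1976 (U = (19*13)*8 = 247*8 = 1976)
sqrt(U + h(-438, o(17, -6))) = sqrt(1976 - 688/((1/2)*(-6) + (3/2)*17)) = sqrt(1976 - 688/(-3 + 51/2)) = sqrt(1976 - 688/45/2) = sqrt(1976 - 688*2/45) = sqrt(1976 - 1376/45) = sqrt(87544/45) = 2*sqrt(109430)/15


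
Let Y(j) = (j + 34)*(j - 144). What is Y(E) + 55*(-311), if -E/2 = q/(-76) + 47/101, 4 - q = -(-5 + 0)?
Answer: -322515940175/14730244 ≈ -21895.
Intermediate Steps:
q = -1 (q = 4 - (-1)*(-5 + 0) = 4 - (-1)*(-5) = 4 - 1*5 = 4 - 5 = -1)
E = -3673/3838 (E = -2*(-1/(-76) + 47/101) = -2*(-1*(-1/76) + 47*(1/101)) = -2*(1/76 + 47/101) = -2*3673/7676 = -3673/3838 ≈ -0.95701)
Y(j) = (-144 + j)*(34 + j) (Y(j) = (34 + j)*(-144 + j) = (-144 + j)*(34 + j))
Y(E) + 55*(-311) = (-4896 + (-3673/3838)² - 110*(-3673/3838)) + 55*(-311) = (-4896 + 13490929/14730244 + 202015/1919) - 17105 = -70555116555/14730244 - 17105 = -322515940175/14730244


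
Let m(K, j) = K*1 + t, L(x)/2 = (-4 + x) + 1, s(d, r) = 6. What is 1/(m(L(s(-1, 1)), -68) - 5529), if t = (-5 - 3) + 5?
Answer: -1/5526 ≈ -0.00018096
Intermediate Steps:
t = -3 (t = -8 + 5 = -3)
L(x) = -6 + 2*x (L(x) = 2*((-4 + x) + 1) = 2*(-3 + x) = -6 + 2*x)
m(K, j) = -3 + K (m(K, j) = K*1 - 3 = K - 3 = -3 + K)
1/(m(L(s(-1, 1)), -68) - 5529) = 1/((-3 + (-6 + 2*6)) - 5529) = 1/((-3 + (-6 + 12)) - 5529) = 1/((-3 + 6) - 5529) = 1/(3 - 5529) = 1/(-5526) = -1/5526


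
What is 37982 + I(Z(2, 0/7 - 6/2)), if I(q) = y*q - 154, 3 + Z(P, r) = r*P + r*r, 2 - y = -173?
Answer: 37828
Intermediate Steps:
y = 175 (y = 2 - 1*(-173) = 2 + 173 = 175)
Z(P, r) = -3 + r² + P*r (Z(P, r) = -3 + (r*P + r*r) = -3 + (P*r + r²) = -3 + (r² + P*r) = -3 + r² + P*r)
I(q) = -154 + 175*q (I(q) = 175*q - 154 = -154 + 175*q)
37982 + I(Z(2, 0/7 - 6/2)) = 37982 + (-154 + 175*(-3 + (0/7 - 6/2)² + 2*(0/7 - 6/2))) = 37982 + (-154 + 175*(-3 + (0*(⅐) - 6*½)² + 2*(0*(⅐) - 6*½))) = 37982 + (-154 + 175*(-3 + (0 - 3)² + 2*(0 - 3))) = 37982 + (-154 + 175*(-3 + (-3)² + 2*(-3))) = 37982 + (-154 + 175*(-3 + 9 - 6)) = 37982 + (-154 + 175*0) = 37982 + (-154 + 0) = 37982 - 154 = 37828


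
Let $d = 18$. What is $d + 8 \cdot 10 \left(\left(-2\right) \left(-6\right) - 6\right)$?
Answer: $498$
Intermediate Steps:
$d + 8 \cdot 10 \left(\left(-2\right) \left(-6\right) - 6\right) = 18 + 8 \cdot 10 \left(\left(-2\right) \left(-6\right) - 6\right) = 18 + 80 \left(12 - 6\right) = 18 + 80 \cdot 6 = 18 + 480 = 498$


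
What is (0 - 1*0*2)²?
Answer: 0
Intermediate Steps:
(0 - 1*0*2)² = (0 + 0*2)² = (0 + 0)² = 0² = 0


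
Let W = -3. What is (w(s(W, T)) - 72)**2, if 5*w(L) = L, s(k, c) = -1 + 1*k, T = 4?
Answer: 132496/25 ≈ 5299.8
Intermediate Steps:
s(k, c) = -1 + k
w(L) = L/5
(w(s(W, T)) - 72)**2 = ((-1 - 3)/5 - 72)**2 = ((1/5)*(-4) - 72)**2 = (-4/5 - 72)**2 = (-364/5)**2 = 132496/25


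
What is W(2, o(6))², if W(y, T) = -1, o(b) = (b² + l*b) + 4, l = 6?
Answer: 1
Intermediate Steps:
o(b) = 4 + b² + 6*b (o(b) = (b² + 6*b) + 4 = 4 + b² + 6*b)
W(2, o(6))² = (-1)² = 1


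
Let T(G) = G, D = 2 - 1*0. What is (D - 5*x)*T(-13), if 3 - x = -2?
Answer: 299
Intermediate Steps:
x = 5 (x = 3 - 1*(-2) = 3 + 2 = 5)
D = 2 (D = 2 + 0 = 2)
(D - 5*x)*T(-13) = (2 - 5*5)*(-13) = (2 - 25)*(-13) = -23*(-13) = 299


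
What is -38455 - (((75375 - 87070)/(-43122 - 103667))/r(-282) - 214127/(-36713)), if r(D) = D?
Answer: -58449549916435381/1519716205074 ≈ -38461.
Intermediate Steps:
-38455 - (((75375 - 87070)/(-43122 - 103667))/r(-282) - 214127/(-36713)) = -38455 - (((75375 - 87070)/(-43122 - 103667))/(-282) - 214127/(-36713)) = -38455 - (-11695/(-146789)*(-1/282) - 214127*(-1/36713)) = -38455 - (-11695*(-1/146789)*(-1/282) + 214127/36713) = -38455 - ((11695/146789)*(-1/282) + 214127/36713) = -38455 - (-11695/41394498 + 214127/36713) = -38455 - 1*8863250314711/1519716205074 = -38455 - 8863250314711/1519716205074 = -58449549916435381/1519716205074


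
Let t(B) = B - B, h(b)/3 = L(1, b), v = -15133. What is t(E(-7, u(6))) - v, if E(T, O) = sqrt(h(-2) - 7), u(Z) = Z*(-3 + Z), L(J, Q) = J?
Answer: 15133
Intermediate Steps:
h(b) = 3 (h(b) = 3*1 = 3)
E(T, O) = 2*I (E(T, O) = sqrt(3 - 7) = sqrt(-4) = 2*I)
t(B) = 0
t(E(-7, u(6))) - v = 0 - 1*(-15133) = 0 + 15133 = 15133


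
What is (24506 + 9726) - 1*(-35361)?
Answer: 69593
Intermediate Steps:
(24506 + 9726) - 1*(-35361) = 34232 + 35361 = 69593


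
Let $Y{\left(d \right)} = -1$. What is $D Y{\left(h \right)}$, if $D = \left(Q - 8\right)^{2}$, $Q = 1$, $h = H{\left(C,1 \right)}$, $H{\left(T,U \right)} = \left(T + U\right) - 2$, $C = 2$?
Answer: $-49$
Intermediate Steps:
$H{\left(T,U \right)} = -2 + T + U$
$h = 1$ ($h = -2 + 2 + 1 = 1$)
$D = 49$ ($D = \left(1 - 8\right)^{2} = \left(-7\right)^{2} = 49$)
$D Y{\left(h \right)} = 49 \left(-1\right) = -49$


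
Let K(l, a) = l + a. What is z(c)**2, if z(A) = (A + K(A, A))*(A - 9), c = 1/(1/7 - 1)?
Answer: 182329/144 ≈ 1266.2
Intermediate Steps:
K(l, a) = a + l
c = -7/6 (c = 1/(1/7 - 1) = 1/(-6/7) = -7/6 ≈ -1.1667)
z(A) = 3*A*(-9 + A) (z(A) = (A + (A + A))*(A - 9) = (A + 2*A)*(-9 + A) = (3*A)*(-9 + A) = 3*A*(-9 + A))
z(c)**2 = (3*(-7/6)*(-9 - 7/6))**2 = (3*(-7/6)*(-61/6))**2 = (427/12)**2 = 182329/144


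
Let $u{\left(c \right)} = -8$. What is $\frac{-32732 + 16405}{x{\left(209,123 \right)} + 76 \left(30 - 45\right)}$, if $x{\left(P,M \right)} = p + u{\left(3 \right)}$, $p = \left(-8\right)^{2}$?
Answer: $\frac{16327}{1084} \approx 15.062$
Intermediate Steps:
$p = 64$
$x{\left(P,M \right)} = 56$ ($x{\left(P,M \right)} = 64 - 8 = 56$)
$\frac{-32732 + 16405}{x{\left(209,123 \right)} + 76 \left(30 - 45\right)} = \frac{-32732 + 16405}{56 + 76 \left(30 - 45\right)} = - \frac{16327}{56 + 76 \left(-15\right)} = - \frac{16327}{56 - 1140} = - \frac{16327}{-1084} = \left(-16327\right) \left(- \frac{1}{1084}\right) = \frac{16327}{1084}$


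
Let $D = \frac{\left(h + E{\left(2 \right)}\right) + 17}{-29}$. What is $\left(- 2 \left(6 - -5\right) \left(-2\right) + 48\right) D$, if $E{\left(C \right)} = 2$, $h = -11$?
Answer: $- \frac{736}{29} \approx -25.379$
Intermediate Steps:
$D = - \frac{8}{29}$ ($D = \frac{\left(-11 + 2\right) + 17}{-29} = \left(-9 + 17\right) \left(- \frac{1}{29}\right) = 8 \left(- \frac{1}{29}\right) = - \frac{8}{29} \approx -0.27586$)
$\left(- 2 \left(6 - -5\right) \left(-2\right) + 48\right) D = \left(- 2 \left(6 - -5\right) \left(-2\right) + 48\right) \left(- \frac{8}{29}\right) = \left(- 2 \left(6 + 5\right) \left(-2\right) + 48\right) \left(- \frac{8}{29}\right) = \left(\left(-2\right) 11 \left(-2\right) + 48\right) \left(- \frac{8}{29}\right) = \left(\left(-22\right) \left(-2\right) + 48\right) \left(- \frac{8}{29}\right) = \left(44 + 48\right) \left(- \frac{8}{29}\right) = 92 \left(- \frac{8}{29}\right) = - \frac{736}{29}$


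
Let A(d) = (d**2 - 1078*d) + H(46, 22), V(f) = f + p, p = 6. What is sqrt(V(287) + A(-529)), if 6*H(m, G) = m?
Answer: sqrt(7653633)/3 ≈ 922.17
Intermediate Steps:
V(f) = 6 + f (V(f) = f + 6 = 6 + f)
H(m, G) = m/6
A(d) = 23/3 + d**2 - 1078*d (A(d) = (d**2 - 1078*d) + (1/6)*46 = (d**2 - 1078*d) + 23/3 = 23/3 + d**2 - 1078*d)
sqrt(V(287) + A(-529)) = sqrt((6 + 287) + (23/3 + (-529)**2 - 1078*(-529))) = sqrt(293 + (23/3 + 279841 + 570262)) = sqrt(293 + 2550332/3) = sqrt(2551211/3) = sqrt(7653633)/3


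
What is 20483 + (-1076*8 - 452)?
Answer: 11423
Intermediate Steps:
20483 + (-1076*8 - 452) = 20483 + (-8608 - 452) = 20483 - 9060 = 11423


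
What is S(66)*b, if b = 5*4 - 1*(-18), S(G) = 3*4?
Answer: 456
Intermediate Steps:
S(G) = 12
b = 38 (b = 20 + 18 = 38)
S(66)*b = 12*38 = 456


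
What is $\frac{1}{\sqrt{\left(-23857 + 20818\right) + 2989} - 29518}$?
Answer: $- \frac{14759}{435656187} - \frac{5 i \sqrt{2}}{871312374} \approx -3.3878 \cdot 10^{-5} - 8.1154 \cdot 10^{-9} i$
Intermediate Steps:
$\frac{1}{\sqrt{\left(-23857 + 20818\right) + 2989} - 29518} = \frac{1}{\sqrt{-3039 + 2989} - 29518} = \frac{1}{\sqrt{-50} - 29518} = \frac{1}{5 i \sqrt{2} - 29518} = \frac{1}{-29518 + 5 i \sqrt{2}}$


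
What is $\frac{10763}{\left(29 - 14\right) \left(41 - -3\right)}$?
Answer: $\frac{10763}{660} \approx 16.308$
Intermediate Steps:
$\frac{10763}{\left(29 - 14\right) \left(41 - -3\right)} = \frac{10763}{15 \left(41 + 3\right)} = \frac{10763}{15 \cdot 44} = \frac{10763}{660}$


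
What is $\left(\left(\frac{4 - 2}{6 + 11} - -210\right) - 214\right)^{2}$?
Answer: $\frac{4356}{289} \approx 15.073$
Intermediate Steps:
$\left(\left(\frac{4 - 2}{6 + 11} - -210\right) - 214\right)^{2} = \left(\left(\frac{2}{17} + 210\right) - 214\right)^{2} = \left(\frac{3572}{17} - 214\right)^{2} = \left(- \frac{66}{17}\right)^{2} = \frac{4356}{289}$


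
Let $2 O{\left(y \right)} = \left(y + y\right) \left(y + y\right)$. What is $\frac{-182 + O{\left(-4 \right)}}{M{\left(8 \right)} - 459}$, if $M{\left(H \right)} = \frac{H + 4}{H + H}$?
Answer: $\frac{200}{611} \approx 0.32733$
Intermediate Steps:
$M{\left(H \right)} = \frac{4 + H}{2 H}$
$O{\left(y \right)} = 2 y^{2}$ ($O{\left(y \right)} = \frac{\left(y + y\right) \left(y + y\right)}{2} = \frac{2 y 2 y}{2} = \frac{4 y^{2}}{2} = 2 y^{2}$)
$\frac{-182 + O{\left(-4 \right)}}{M{\left(8 \right)} - 459} = \frac{-182 + 2 \left(-4\right)^{2}}{\frac{4 + 8}{2 \cdot 8} - 459} = \frac{-182 + 2 \cdot 16}{\frac{1}{2} \cdot \frac{1}{8} \cdot 12 - 459} = \frac{-182 + 32}{\frac{3}{4} - 459} = - \frac{150}{- \frac{1833}{4}} = \left(-150\right) \left(- \frac{4}{1833}\right) = \frac{200}{611}$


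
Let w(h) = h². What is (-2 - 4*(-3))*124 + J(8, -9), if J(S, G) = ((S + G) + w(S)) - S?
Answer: 1295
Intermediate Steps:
J(S, G) = G + S² (J(S, G) = ((S + G) + S²) - S = ((G + S) + S²) - S = (G + S + S²) - S = G + S²)
(-2 - 4*(-3))*124 + J(8, -9) = (-2 - 4*(-3))*124 + (-9 + 8²) = (-2 + 12)*124 + (-9 + 64) = 10*124 + 55 = 1240 + 55 = 1295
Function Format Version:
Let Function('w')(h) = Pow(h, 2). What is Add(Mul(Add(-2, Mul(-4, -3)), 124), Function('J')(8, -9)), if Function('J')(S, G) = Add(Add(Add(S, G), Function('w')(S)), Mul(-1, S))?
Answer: 1295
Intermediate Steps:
Function('J')(S, G) = Add(G, Pow(S, 2)) (Function('J')(S, G) = Add(Add(Add(S, G), Pow(S, 2)), Mul(-1, S)) = Add(Add(Add(G, S), Pow(S, 2)), Mul(-1, S)) = Add(Add(G, S, Pow(S, 2)), Mul(-1, S)) = Add(G, Pow(S, 2)))
Add(Mul(Add(-2, Mul(-4, -3)), 124), Function('J')(8, -9)) = Add(Mul(Add(-2, Mul(-4, -3)), 124), Add(-9, Pow(8, 2))) = Add(Mul(Add(-2, 12), 124), Add(-9, 64)) = Add(Mul(10, 124), 55) = Add(1240, 55) = 1295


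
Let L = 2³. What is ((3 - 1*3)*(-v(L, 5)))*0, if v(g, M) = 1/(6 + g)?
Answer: 0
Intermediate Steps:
L = 8
((3 - 1*3)*(-v(L, 5)))*0 = ((3 - 1*3)*(-1/(6 + 8)))*0 = ((3 - 3)*(-1/14))*0 = (0*(-1*1/14))*0 = (0*(-1/14))*0 = 0*0 = 0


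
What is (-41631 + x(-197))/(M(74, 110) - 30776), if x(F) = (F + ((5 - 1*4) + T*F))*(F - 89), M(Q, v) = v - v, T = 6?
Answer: -352477/30776 ≈ -11.453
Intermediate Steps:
M(Q, v) = 0
x(F) = (1 + 7*F)*(-89 + F) (x(F) = (F + ((5 - 1*4) + 6*F))*(F - 89) = (F + ((5 - 4) + 6*F))*(-89 + F) = (F + (1 + 6*F))*(-89 + F) = (1 + 7*F)*(-89 + F))
(-41631 + x(-197))/(M(74, 110) - 30776) = (-41631 + (-89 - 622*(-197) + 7*(-197)**2))/(0 - 30776) = (-41631 + (-89 + 122534 + 7*38809))/(-30776) = (-41631 + (-89 + 122534 + 271663))*(-1/30776) = (-41631 + 394108)*(-1/30776) = 352477*(-1/30776) = -352477/30776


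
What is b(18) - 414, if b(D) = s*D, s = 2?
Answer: -378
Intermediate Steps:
b(D) = 2*D
b(18) - 414 = 2*18 - 414 = 36 - 414 = -378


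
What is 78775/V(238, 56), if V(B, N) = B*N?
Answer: 78775/13328 ≈ 5.9105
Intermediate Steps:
78775/V(238, 56) = 78775/((238*56)) = 78775/13328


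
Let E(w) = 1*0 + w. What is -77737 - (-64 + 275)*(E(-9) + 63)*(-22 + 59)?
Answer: -499315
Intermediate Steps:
E(w) = w (E(w) = 0 + w = w)
-77737 - (-64 + 275)*(E(-9) + 63)*(-22 + 59) = -77737 - (-64 + 275)*(-9 + 63)*(-22 + 59) = -77737 - 211*54*37 = -77737 - 211*1998 = -77737 - 1*421578 = -77737 - 421578 = -499315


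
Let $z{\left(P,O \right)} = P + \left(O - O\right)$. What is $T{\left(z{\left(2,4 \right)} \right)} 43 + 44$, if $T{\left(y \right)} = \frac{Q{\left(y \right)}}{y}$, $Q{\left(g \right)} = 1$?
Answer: $\frac{131}{2} \approx 65.5$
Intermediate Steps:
$z{\left(P,O \right)} = P$ ($z{\left(P,O \right)} = P + 0 = P$)
$T{\left(y \right)} = \frac{1}{y}$ ($T{\left(y \right)} = 1 \frac{1}{y} = \frac{1}{y}$)
$T{\left(z{\left(2,4 \right)} \right)} 43 + 44 = \frac{1}{2} \cdot 43 + 44 = \frac{43}{2} + 44 = \frac{131}{2}$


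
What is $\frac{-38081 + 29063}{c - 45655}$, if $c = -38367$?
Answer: $\frac{4509}{42011} \approx 0.10733$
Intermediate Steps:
$\frac{-38081 + 29063}{c - 45655} = \frac{-38081 + 29063}{-38367 - 45655} = - \frac{9018}{-84022} = \left(-9018\right) \left(- \frac{1}{84022}\right) = \frac{4509}{42011}$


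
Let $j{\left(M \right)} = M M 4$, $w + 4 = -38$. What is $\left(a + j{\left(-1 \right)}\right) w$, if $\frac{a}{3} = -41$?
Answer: $4998$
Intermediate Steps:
$a = -123$ ($a = 3 \left(-41\right) = -123$)
$w = -42$ ($w = -4 - 38 = -42$)
$j{\left(M \right)} = 4 M^{2}$ ($j{\left(M \right)} = M^{2} \cdot 4 = 4 M^{2}$)
$\left(a + j{\left(-1 \right)}\right) w = \left(-123 + 4 \left(-1\right)^{2}\right) \left(-42\right) = \left(-123 + 4 \cdot 1\right) \left(-42\right) = \left(-123 + 4\right) \left(-42\right) = \left(-119\right) \left(-42\right) = 4998$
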